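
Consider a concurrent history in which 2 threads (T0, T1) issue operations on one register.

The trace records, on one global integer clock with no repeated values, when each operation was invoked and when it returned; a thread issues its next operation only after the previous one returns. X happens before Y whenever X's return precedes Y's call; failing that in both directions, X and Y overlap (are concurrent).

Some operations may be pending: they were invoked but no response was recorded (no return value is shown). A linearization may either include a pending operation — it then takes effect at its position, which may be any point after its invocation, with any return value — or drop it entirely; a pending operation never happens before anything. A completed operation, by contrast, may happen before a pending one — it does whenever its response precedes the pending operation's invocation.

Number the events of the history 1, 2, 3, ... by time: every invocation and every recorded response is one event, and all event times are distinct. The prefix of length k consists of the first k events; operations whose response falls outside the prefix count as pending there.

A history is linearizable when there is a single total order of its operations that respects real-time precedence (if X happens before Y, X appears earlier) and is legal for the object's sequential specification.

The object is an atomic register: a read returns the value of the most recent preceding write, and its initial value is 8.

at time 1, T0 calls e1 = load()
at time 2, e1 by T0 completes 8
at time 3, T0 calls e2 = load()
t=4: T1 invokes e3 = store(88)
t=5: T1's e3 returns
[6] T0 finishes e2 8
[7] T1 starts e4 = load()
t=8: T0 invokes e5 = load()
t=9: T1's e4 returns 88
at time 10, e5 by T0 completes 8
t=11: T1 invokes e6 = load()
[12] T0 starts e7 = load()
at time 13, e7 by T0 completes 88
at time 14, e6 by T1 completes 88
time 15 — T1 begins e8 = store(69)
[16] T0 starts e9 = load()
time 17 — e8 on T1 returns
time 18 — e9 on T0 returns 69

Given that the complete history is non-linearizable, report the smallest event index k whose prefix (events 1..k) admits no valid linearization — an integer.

events 1..9 are linearizable; a witness order is e1, e2, e3, e4:
step 1: e1 load() → 8 — value 8
step 2: e2 load() → 8 — value 8
step 3: e3 store(88) — value 88
step 4: e4 load() → 88 — value 88
adding event 10 (e5 responds at 10) leaves no legal real-time order
take e1, e2, e3, e4, e5: step 5 already fails, because e5 load() → 8 cannot occur there
take e1, e2, e3, e5, e4: step 4 already fails, because e5 load() → 8 cannot occur there

10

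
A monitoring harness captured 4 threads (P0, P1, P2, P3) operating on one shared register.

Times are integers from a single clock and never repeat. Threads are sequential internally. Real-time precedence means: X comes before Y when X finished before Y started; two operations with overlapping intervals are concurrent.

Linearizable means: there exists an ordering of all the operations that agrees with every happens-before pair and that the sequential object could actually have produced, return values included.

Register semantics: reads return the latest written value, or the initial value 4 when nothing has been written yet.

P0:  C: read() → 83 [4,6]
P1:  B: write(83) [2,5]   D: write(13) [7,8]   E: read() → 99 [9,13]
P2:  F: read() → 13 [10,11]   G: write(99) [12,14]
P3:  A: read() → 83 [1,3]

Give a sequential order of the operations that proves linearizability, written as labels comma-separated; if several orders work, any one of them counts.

B, A, C, D, F, G, E

1. B write(83), leaving value 83
2. A read() → 83, leaving value 83
3. C read() → 83, leaving value 83
4. D write(13), leaving value 13
5. F read() → 13, leaving value 13
6. G write(99), leaving value 99
7. E read() → 99, leaving value 99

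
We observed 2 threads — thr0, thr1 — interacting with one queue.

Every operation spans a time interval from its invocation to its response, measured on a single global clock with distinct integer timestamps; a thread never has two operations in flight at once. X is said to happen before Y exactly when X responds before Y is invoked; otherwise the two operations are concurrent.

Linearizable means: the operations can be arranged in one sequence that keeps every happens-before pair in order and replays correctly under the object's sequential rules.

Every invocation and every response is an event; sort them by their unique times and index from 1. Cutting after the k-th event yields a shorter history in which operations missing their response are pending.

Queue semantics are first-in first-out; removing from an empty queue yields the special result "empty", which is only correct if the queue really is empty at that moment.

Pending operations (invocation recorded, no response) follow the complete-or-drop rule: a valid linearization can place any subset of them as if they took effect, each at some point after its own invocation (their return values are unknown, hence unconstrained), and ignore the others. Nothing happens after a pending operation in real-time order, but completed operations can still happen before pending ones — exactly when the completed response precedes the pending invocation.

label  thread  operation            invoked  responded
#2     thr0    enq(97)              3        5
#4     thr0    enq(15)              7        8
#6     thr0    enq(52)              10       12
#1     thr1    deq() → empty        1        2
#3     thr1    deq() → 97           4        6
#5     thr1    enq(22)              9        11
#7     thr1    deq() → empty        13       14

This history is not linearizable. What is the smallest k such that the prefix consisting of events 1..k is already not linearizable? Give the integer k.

events 1..13 are linearizable; a witness order is #1, #2, #3, #4, #5, #6:
1. #1 deq() → empty, leaving queue <>
2. #2 enq(97), leaving queue <97>
3. #3 deq() → 97, leaving queue <>
4. #4 enq(15), leaving queue <15>
5. #5 enq(22), leaving queue <15,22>
6. #6 enq(52), leaving queue <15,22,52>
include event 14 — #7 responding at 14 — and every candidate order breaks
take #1, #2, #3, #4, #5, #6, #7: step 7 already fails, because #7 deq() → empty cannot occur there
take #1, #2, #3, #4, #6, #5, #7: step 7 already fails, because #7 deq() → empty cannot occur there

14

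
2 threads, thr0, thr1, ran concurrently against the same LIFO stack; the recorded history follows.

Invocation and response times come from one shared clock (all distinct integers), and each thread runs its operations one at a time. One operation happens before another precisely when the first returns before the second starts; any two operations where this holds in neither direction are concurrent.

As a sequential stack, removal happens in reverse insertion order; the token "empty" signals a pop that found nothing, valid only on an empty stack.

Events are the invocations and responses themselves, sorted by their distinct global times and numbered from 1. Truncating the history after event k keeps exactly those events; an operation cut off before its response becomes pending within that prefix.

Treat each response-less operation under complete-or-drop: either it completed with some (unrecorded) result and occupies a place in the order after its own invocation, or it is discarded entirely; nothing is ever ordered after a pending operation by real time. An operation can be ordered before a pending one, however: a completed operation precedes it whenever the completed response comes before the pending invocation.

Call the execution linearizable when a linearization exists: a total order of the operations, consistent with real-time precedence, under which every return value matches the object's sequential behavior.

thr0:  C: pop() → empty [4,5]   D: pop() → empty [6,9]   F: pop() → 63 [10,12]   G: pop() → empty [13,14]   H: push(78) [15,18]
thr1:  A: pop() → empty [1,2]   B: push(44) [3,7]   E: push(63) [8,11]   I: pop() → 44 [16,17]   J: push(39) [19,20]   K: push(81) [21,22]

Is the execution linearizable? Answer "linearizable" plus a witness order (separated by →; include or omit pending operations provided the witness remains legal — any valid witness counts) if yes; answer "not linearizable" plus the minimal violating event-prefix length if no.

not linearizable — minimal violating prefix: 14 events

already the first 14 events (up to G's response at time 14) admit no linearization; the first 13 still do
no legal order exists: 8 real-time-consistent candidates over 7 completed LIFO stack operations, all rejected
for example A, B, C, D, E, F, G fails at step 3: C pop() → empty is not legal there
for example A, B, C, D, F, E, G fails at step 3: C pop() → empty is not legal there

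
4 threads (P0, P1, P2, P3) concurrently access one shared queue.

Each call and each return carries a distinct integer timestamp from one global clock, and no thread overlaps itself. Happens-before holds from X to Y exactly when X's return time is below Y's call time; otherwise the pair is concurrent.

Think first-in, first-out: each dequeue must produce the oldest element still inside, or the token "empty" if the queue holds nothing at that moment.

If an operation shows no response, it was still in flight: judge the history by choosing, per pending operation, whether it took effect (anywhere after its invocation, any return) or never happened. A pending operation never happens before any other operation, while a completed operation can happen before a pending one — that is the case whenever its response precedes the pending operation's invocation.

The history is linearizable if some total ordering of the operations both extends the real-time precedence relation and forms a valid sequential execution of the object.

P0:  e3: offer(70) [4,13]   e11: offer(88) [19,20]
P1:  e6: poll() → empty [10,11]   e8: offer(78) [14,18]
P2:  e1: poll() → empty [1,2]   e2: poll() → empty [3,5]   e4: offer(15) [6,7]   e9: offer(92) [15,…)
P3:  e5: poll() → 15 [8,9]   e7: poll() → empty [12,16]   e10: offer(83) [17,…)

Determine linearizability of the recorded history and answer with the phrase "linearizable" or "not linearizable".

a witness: e1, e2, e4, e5, e6, e7, e3, e8, e9, e10, e11
after step 1 (e1 poll() → empty): queue <>
after step 2 (e2 poll() → empty): queue <>
after step 3 (e4 offer(15)): queue <15>
after step 4 (e5 poll() → 15): queue <>
after step 5 (e6 poll() → empty): queue <>
after step 6 (e7 poll() → empty): queue <>
after step 7 (e3 offer(70)): queue <70>
after step 8 (e8 offer(78)): queue <70,78>
after step 9 (e9 offer(92) (pending, included)): queue <70,78,92>
after step 10 (e10 offer(83) (pending, included)): queue <70,78,92,83>
after step 11 (e11 offer(88)): queue <70,78,92,83,88>

linearizable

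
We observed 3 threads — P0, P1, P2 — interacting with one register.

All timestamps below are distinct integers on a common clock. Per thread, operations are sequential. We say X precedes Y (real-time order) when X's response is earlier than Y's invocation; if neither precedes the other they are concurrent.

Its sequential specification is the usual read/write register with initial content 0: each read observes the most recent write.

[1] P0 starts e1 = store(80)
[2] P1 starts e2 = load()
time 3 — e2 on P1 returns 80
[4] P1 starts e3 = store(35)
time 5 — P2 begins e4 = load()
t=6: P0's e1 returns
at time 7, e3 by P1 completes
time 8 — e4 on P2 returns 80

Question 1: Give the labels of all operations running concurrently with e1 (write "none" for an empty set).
Answer: e2, e3, e4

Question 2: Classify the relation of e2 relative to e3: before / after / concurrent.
Answer: before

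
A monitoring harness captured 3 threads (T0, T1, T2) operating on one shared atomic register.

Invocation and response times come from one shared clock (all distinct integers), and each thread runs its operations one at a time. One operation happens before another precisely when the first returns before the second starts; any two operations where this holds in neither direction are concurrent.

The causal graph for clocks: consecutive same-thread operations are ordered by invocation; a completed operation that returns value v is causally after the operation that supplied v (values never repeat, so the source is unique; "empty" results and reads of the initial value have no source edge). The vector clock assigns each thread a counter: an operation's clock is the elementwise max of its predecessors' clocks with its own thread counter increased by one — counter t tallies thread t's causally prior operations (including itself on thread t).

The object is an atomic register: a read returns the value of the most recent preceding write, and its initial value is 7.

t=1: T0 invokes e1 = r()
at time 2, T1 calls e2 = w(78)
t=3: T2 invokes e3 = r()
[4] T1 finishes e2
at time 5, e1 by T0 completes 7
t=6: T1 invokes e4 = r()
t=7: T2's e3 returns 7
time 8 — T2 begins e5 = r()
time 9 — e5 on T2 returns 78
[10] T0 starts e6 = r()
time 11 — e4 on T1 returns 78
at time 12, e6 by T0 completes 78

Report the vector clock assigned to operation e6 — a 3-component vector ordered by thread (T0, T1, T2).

(2, 1, 0)

e3 (invocation 3): nothing precedes it; T2's component alone gives (0, 0, 1)
e2 (invocation 2): nothing precedes it; T1's component alone gives (0, 1, 0)
e1 (invocation 1): nothing precedes it; T0's component alone gives (1, 0, 0)
VC(e4, invoked at 6): max of VC(e2)=(0, 1, 0), then +1 on thread T1 → (0, 2, 0)
VC(e5, invoked at 8): max of VC(e2)=(0, 1, 0), VC(e3)=(0, 0, 1), then +1 on thread T2 → (0, 1, 2)
VC(e6, invoked at 10): max of VC(e1)=(1, 0, 0), VC(e2)=(0, 1, 0), then +1 on thread T0 → (2, 1, 0)
target: VC(e6) = (2, 1, 0)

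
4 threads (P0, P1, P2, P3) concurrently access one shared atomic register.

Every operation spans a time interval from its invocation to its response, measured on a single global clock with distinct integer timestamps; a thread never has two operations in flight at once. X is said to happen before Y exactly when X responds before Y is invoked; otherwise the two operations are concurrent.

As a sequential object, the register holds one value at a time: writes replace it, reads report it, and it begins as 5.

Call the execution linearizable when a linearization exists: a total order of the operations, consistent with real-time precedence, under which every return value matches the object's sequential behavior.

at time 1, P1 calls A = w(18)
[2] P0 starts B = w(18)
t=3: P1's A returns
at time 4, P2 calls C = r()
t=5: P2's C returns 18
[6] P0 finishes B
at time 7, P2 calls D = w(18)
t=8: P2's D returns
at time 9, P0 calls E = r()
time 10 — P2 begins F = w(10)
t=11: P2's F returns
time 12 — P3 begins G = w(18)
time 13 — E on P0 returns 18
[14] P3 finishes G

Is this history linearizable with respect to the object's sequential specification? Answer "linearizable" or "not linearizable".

linearizable

one valid linearization: A, B, C, D, E, F, G
step 1: A w(18) — value 18
step 2: B w(18) — value 18
step 3: C r() → 18 — value 18
step 4: D w(18) — value 18
step 5: E r() → 18 — value 18
step 6: F w(10) — value 10
step 7: G w(18) — value 18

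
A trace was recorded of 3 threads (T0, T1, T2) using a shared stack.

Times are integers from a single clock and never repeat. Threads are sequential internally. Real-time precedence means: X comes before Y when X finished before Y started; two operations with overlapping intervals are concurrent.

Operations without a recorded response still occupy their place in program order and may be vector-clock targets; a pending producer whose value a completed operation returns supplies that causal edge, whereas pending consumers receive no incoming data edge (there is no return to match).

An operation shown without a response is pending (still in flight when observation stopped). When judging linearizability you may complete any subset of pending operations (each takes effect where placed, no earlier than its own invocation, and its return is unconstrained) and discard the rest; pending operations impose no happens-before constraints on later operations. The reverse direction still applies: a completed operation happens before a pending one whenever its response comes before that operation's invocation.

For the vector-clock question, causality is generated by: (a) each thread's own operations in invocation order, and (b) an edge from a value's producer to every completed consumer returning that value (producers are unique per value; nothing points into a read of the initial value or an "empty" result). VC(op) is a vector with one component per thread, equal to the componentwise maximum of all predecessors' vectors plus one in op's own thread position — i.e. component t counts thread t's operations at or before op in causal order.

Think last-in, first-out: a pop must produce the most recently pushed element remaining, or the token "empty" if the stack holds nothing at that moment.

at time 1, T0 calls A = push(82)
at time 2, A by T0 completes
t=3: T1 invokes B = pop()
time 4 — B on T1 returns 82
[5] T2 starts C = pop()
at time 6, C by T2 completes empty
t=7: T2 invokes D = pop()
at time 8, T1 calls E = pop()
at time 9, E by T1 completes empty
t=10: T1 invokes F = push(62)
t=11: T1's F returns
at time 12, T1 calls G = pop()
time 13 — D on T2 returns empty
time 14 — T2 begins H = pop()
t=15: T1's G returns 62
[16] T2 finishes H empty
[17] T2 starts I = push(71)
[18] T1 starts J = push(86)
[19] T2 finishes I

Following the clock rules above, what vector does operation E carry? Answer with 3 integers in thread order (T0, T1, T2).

C (invocation 5): nothing precedes it; T2's component alone gives (0, 0, 1)
A (invocation 1): nothing precedes it; T0's component alone gives (1, 0, 0)
D, invoked 7, takes VC(C)=(0, 0, 1) under max, adds 1 for T2 → (0, 0, 2)
B, invoked 3, takes VC(A)=(1, 0, 0) under max, adds 1 for T1 → (1, 1, 0)
H, invoked 14, takes VC(D)=(0, 0, 2) under max, adds 1 for T2 → (0, 0, 3)
E, invoked 8, takes VC(B)=(1, 1, 0) under max, adds 1 for T1 → (1, 2, 0)
I, invoked 17, takes VC(H)=(0, 0, 3) under max, adds 1 for T2 → (0, 0, 4)
F, invoked 10, takes VC(E)=(1, 2, 0) under max, adds 1 for T1 → (1, 3, 0)
G, invoked 12, takes VC(F)=(1, 3, 0) under max, adds 1 for T1 → (1, 4, 0)
J, invoked 18, takes VC(G)=(1, 4, 0) under max, adds 1 for T1 → (1, 5, 0)
target: VC(E) = (1, 2, 0)

(1, 2, 0)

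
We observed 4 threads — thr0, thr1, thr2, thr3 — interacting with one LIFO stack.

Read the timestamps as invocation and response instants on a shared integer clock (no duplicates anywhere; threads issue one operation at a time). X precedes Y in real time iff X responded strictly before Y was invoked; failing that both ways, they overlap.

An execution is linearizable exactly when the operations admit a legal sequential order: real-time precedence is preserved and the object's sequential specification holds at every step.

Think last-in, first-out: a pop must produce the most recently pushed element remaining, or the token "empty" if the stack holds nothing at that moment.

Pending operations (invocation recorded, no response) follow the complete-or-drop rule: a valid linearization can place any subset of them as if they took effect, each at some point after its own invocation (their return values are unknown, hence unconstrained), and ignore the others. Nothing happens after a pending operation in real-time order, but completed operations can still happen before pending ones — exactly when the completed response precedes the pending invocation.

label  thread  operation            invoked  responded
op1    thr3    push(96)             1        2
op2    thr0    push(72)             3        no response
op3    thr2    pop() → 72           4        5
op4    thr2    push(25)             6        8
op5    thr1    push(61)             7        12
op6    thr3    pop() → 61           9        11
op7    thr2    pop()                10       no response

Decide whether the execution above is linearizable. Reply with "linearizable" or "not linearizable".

witness order: op1, op2, op3, op4, op5, op6
step 1: op1 push(96) — stack <96>
step 2: op2 push(72) (pending, included) — stack <96,72>
step 3: op3 pop() → 72 — stack <96>
step 4: op4 push(25) — stack <96,25>
step 5: op5 push(61) — stack <96,25,61>
step 6: op6 pop() → 61 — stack <96,25>

linearizable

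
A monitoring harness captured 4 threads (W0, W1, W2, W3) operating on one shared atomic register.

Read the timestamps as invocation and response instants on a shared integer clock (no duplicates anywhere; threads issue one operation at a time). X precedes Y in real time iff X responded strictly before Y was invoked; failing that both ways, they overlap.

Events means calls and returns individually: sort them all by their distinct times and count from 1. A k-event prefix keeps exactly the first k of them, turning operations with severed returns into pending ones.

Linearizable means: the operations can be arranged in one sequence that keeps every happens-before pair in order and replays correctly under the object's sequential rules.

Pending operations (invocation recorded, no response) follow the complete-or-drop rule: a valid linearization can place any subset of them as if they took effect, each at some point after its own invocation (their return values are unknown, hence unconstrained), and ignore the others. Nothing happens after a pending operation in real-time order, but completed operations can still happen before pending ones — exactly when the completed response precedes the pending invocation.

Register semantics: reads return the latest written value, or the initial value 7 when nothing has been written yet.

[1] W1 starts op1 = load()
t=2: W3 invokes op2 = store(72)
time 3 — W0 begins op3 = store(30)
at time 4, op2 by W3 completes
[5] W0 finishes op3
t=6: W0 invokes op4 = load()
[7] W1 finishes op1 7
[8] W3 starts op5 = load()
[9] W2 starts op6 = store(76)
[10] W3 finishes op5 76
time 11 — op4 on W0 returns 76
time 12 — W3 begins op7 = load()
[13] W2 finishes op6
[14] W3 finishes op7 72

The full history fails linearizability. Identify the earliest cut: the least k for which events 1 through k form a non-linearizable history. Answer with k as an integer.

one valid order for events 1..13 is op1, op2, op3, op6, op4, op5:
after step 1 (op1 load() → 7): value 7
after step 2 (op2 store(72)): value 72
after step 3 (op3 store(30)): value 30
after step 4 (op6 store(76)): value 76
after step 5 (op4 load() → 76): value 76
after step 6 (op5 load() → 76): value 76
include event 14 — op7 responding at 14 — and every candidate order breaks
one such order, op1, op2, op3, op4, op5, op6, op7, breaks at step 4 where op4 load() → 76 is illegal
one such order, op1, op2, op3, op4, op5, op7, op6, breaks at step 4 where op4 load() → 76 is illegal

14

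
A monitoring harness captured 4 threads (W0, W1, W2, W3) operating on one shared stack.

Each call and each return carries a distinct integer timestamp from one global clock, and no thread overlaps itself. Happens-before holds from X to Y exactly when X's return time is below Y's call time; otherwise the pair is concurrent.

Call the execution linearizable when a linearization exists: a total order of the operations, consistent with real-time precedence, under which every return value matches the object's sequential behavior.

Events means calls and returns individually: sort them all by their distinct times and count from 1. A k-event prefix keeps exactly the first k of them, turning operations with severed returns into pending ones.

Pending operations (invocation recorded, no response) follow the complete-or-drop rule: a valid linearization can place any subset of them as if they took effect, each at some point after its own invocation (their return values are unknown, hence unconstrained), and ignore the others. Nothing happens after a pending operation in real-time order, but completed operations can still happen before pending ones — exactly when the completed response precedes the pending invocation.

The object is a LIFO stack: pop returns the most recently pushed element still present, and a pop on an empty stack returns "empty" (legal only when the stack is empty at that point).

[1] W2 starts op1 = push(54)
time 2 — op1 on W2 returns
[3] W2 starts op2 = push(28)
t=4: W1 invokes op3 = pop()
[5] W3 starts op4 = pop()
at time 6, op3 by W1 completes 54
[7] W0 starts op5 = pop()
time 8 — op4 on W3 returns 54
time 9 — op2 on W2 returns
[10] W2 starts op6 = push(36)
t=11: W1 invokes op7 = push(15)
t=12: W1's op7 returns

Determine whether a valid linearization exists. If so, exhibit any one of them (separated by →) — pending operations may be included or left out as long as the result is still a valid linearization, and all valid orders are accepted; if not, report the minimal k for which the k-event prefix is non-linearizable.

not linearizable — minimal violating prefix: 8 events

prefix check: 1..7 passes, 1..8 fails once op4's time-8 response joins
all 2 real-time-respecting orders fail — 3 completed stack operations, no legal replay
no completion choice of the 2 pending operations (op2, op5) rescues it — every subset was tried
e.g. op1, op3, op4 (pending dropped): illegal at step 3, since op4 pop() → 54 cannot apply there
e.g. op1, op4, op3 (pending dropped): illegal at step 3, since op3 pop() → 54 cannot apply there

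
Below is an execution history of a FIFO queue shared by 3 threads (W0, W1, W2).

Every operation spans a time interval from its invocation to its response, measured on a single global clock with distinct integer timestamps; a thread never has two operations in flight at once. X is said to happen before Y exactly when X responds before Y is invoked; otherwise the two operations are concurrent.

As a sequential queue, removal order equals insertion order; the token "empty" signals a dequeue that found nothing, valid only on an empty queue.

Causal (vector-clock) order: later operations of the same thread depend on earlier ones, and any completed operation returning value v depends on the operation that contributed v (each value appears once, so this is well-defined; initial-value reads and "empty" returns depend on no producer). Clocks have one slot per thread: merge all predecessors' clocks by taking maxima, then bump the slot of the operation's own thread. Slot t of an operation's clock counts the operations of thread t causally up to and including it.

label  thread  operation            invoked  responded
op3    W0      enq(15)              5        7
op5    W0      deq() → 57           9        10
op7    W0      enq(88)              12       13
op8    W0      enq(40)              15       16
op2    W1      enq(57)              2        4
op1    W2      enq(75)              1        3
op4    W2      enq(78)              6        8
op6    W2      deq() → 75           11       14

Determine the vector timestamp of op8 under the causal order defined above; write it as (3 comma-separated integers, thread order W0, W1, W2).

no predecessors for op1 (invoked 1): W2 increments from zero → (0, 0, 1)
no predecessors for op2 (invoked 2): W1 increments from zero → (0, 1, 0)
no predecessors for op3 (invoked 5): W0 increments from zero → (1, 0, 0)
from VC(op1)=(0, 0, 1), op4 (invoked 6) maxes components and bumps W2 → (0, 0, 2)
from VC(op1)=(0, 0, 1), VC(op4)=(0, 0, 2), op6 (invoked 11) maxes components and bumps W2 → (0, 0, 3)
from VC(op2)=(0, 1, 0), VC(op3)=(1, 0, 0), op5 (invoked 9) maxes components and bumps W0 → (2, 1, 0)
from VC(op5)=(2, 1, 0), op7 (invoked 12) maxes components and bumps W0 → (3, 1, 0)
from VC(op7)=(3, 1, 0), op8 (invoked 15) maxes components and bumps W0 → (4, 1, 0)
target: VC(op8) = (4, 1, 0)

(4, 1, 0)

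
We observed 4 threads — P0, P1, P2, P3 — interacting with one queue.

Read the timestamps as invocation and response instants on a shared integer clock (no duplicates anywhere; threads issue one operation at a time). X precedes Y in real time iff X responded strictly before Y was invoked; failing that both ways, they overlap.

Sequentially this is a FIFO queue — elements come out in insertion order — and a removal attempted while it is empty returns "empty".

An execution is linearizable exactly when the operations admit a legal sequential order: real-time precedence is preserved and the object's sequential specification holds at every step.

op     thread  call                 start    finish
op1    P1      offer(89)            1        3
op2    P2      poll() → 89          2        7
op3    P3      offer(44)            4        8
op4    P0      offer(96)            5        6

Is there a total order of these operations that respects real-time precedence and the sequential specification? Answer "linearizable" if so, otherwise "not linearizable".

one valid linearization: op1, op2, op3, op4
step 1: op1 offer(89) — queue <89>
step 2: op2 poll() → 89 — queue <>
step 3: op3 offer(44) — queue <44>
step 4: op4 offer(96) — queue <44,96>

linearizable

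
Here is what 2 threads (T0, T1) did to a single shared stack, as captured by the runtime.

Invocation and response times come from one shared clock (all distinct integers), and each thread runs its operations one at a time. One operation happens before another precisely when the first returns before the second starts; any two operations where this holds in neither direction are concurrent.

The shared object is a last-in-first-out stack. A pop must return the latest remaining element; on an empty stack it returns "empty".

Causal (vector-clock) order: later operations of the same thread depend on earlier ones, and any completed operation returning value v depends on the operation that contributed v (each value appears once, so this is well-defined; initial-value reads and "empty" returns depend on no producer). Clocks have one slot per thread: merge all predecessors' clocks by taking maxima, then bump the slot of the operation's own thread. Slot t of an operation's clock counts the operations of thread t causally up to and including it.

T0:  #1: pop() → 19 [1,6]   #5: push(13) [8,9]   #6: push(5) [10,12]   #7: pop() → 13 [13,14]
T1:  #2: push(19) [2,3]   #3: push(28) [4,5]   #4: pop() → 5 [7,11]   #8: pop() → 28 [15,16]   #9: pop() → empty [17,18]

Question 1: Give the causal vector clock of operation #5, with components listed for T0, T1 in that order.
#2, invoked 2, has no incoming edges; only T1's bump applies → (0, 1)
#3 (invocation 4): componentwise max over VC(#2)=(0, 1), +1 at T1, giving (0, 2)
#1 (invocation 1): componentwise max over VC(#2)=(0, 1), +1 at T0, giving (1, 1)
#5 (invocation 8): componentwise max over VC(#1)=(1, 1), +1 at T0, giving (2, 1)
#6 (invocation 10): componentwise max over VC(#5)=(2, 1), +1 at T0, giving (3, 1)
#7 (invocation 13): componentwise max over VC(#5)=(2, 1), VC(#6)=(3, 1), +1 at T0, giving (4, 1)
#4 (invocation 7): componentwise max over VC(#3)=(0, 2), VC(#6)=(3, 1), +1 at T1, giving (3, 3)
#8 (invocation 15): componentwise max over VC(#3)=(0, 2), VC(#4)=(3, 3), +1 at T1, giving (3, 4)
#9 (invocation 17): componentwise max over VC(#8)=(3, 4), +1 at T1, giving (3, 5)
target: VC(#5) = (2, 1)

(2, 1)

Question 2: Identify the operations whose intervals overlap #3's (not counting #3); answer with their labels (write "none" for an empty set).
#3 runs from 4 to 5; window-overlapping ops are concurrent
#1 [1,6]: concurrent
#2 [2,3]: before
#4 [7,11]: after
#5 [8,9]: after
#6 [10,12]: after
#7 [13,14]: after
#8 [15,16]: after
#9 [17,18]: after

#1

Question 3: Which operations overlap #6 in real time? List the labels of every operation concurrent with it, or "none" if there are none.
#6 spans [10,12]; an op avoiding the whole window 10..12 is ordered, any other is concurrent
#1 [1,6]: before
#2 [2,3]: before
#3 [4,5]: before
#4 [7,11]: concurrent
#5 [8,9]: before
#7 [13,14]: after
#8 [15,16]: after
#9 [17,18]: after

#4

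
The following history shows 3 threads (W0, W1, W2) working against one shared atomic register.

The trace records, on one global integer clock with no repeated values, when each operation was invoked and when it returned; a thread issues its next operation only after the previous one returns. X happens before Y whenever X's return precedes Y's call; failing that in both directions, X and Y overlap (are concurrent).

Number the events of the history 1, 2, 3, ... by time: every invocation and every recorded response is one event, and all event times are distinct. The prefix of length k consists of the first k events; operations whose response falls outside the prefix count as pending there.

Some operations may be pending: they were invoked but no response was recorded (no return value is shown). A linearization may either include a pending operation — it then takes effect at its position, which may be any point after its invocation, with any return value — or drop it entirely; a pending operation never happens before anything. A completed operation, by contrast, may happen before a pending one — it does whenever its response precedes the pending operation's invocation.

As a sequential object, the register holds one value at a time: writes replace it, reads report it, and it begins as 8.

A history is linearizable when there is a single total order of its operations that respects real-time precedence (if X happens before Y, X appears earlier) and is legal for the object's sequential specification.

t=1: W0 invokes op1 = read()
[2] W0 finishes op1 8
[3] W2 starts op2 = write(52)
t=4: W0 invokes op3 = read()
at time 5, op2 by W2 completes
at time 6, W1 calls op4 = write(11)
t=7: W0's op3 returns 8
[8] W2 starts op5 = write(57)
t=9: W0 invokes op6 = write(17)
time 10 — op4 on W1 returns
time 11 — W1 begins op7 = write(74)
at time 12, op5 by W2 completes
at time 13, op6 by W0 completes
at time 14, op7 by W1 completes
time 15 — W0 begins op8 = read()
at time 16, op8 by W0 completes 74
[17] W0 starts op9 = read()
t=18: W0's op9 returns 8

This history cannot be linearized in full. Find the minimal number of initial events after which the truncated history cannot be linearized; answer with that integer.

18

events 1..17 are linearizable; a witness order is op1, op3, op2, op4, op5, op6, op7, op8:
1. op1 read() → 8, leaving value 8
2. op3 read() → 8, leaving value 8
3. op2 write(52), leaving value 52
4. op4 write(11), leaving value 11
5. op5 write(57), leaving value 57
6. op6 write(17), leaving value 17
7. op7 write(74), leaving value 74
8. op8 read() → 74, leaving value 74
adding event 18 (op9 responds at 18) leaves no legal real-time order
take op1, op2, op3, op4, op5, op6, op7, op8, op9: step 3 already fails, because op3 read() → 8 cannot occur there
take op1, op2, op3, op4, op5, op7, op6, op8, op9: step 3 already fails, because op3 read() → 8 cannot occur there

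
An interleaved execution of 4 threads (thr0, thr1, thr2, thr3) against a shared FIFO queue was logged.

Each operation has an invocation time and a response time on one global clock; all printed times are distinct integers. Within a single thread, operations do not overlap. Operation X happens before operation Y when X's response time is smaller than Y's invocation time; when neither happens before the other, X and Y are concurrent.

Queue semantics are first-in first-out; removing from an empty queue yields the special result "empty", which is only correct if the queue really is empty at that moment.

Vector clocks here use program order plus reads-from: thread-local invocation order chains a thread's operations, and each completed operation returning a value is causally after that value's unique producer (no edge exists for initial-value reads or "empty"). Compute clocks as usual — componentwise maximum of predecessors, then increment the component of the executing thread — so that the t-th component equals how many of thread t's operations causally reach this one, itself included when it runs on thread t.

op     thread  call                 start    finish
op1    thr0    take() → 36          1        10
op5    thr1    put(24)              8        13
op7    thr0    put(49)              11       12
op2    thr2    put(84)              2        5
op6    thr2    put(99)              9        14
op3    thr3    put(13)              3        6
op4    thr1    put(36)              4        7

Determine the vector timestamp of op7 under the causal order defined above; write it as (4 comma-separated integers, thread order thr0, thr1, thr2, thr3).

op3 (invocation 3): nothing precedes it; thr3's component alone gives (0, 0, 0, 1)
op2 (invocation 2): nothing precedes it; thr2's component alone gives (0, 0, 1, 0)
op4 (invocation 4): nothing precedes it; thr1's component alone gives (0, 1, 0, 0)
op6, invoked 9, takes VC(op2)=(0, 0, 1, 0) under max, adds 1 for thr2 → (0, 0, 2, 0)
op5, invoked 8, takes VC(op4)=(0, 1, 0, 0) under max, adds 1 for thr1 → (0, 2, 0, 0)
op1, invoked 1, takes VC(op4)=(0, 1, 0, 0) under max, adds 1 for thr0 → (1, 1, 0, 0)
op7, invoked 11, takes VC(op1)=(1, 1, 0, 0) under max, adds 1 for thr0 → (2, 1, 0, 0)
target: VC(op7) = (2, 1, 0, 0)

(2, 1, 0, 0)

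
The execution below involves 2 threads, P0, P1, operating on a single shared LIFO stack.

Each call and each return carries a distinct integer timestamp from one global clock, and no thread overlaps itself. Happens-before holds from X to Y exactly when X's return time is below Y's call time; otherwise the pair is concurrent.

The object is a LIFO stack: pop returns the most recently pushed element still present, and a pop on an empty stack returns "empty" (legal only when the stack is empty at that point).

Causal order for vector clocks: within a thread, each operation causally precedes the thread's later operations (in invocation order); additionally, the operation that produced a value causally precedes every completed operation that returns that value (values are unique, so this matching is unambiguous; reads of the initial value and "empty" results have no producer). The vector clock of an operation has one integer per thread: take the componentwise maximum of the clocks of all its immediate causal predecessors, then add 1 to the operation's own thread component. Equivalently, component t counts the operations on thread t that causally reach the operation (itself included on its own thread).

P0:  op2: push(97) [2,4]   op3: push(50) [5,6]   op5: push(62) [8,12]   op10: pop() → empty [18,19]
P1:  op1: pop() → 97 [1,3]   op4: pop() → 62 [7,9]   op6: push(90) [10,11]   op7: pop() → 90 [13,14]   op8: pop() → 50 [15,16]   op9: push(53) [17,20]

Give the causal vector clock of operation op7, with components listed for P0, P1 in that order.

op2 (invocation 2): nothing precedes it; P0's component alone gives (1, 0)
op1, invoked 1, takes VC(op2)=(1, 0) under max, adds 1 for P1 → (1, 1)
op3, invoked 5, takes VC(op2)=(1, 0) under max, adds 1 for P0 → (2, 0)
op5, invoked 8, takes VC(op3)=(2, 0) under max, adds 1 for P0 → (3, 0)
op10, invoked 18, takes VC(op5)=(3, 0) under max, adds 1 for P0 → (4, 0)
op4, invoked 7, takes VC(op1)=(1, 1), VC(op5)=(3, 0) under max, adds 1 for P1 → (3, 2)
op6, invoked 10, takes VC(op4)=(3, 2) under max, adds 1 for P1 → (3, 3)
op7, invoked 13, takes VC(op6)=(3, 3) under max, adds 1 for P1 → (3, 4)
op8, invoked 15, takes VC(op3)=(2, 0), VC(op7)=(3, 4) under max, adds 1 for P1 → (3, 5)
op9, invoked 17, takes VC(op8)=(3, 5) under max, adds 1 for P1 → (3, 6)
target: VC(op7) = (3, 4)

(3, 4)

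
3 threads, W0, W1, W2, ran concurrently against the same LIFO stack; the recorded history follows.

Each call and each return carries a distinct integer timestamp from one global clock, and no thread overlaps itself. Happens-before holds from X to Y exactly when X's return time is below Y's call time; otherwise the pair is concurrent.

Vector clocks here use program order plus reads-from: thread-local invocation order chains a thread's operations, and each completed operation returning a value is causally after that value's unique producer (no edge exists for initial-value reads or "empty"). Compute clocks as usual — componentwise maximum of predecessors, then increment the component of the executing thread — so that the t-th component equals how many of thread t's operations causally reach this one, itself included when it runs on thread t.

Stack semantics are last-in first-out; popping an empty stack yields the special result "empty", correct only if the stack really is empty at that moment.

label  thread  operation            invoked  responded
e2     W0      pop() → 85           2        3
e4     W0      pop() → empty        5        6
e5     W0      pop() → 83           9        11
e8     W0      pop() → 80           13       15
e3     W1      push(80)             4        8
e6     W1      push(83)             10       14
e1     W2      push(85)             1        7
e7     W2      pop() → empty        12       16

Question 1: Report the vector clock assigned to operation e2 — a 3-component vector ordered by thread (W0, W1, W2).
(1, 0, 1)

VC(e1, invoked at 1): no causal predecessors; +1 on W2 → (0, 0, 1)
VC(e3, invoked at 4): no causal predecessors; +1 on W1 → (0, 1, 0)
VC(e7, invoked at 12): max of VC(e1)=(0, 0, 1), then +1 on thread W2 → (0, 0, 2)
VC(e6, invoked at 10): max of VC(e3)=(0, 1, 0), then +1 on thread W1 → (0, 2, 0)
VC(e2, invoked at 2): max of VC(e1)=(0, 0, 1), then +1 on thread W0 → (1, 0, 1)
VC(e4, invoked at 5): max of VC(e2)=(1, 0, 1), then +1 on thread W0 → (2, 0, 1)
VC(e5, invoked at 9): max of VC(e4)=(2, 0, 1), VC(e6)=(0, 2, 0), then +1 on thread W0 → (3, 2, 1)
VC(e8, invoked at 13): max of VC(e3)=(0, 1, 0), VC(e5)=(3, 2, 1), then +1 on thread W0 → (4, 2, 1)
target: VC(e2) = (1, 0, 1)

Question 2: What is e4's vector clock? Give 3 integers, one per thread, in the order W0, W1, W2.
(2, 0, 1)

root op e1, invoked 1: fresh clock plus W2's own tick → (0, 0, 1)
root op e3, invoked 4: fresh clock plus W1's own tick → (0, 1, 0)
merge at e7 (invoked 12): VC(e1)=(0, 0, 1), own-thread bump on W2 → (0, 0, 2)
merge at e6 (invoked 10): VC(e3)=(0, 1, 0), own-thread bump on W1 → (0, 2, 0)
merge at e2 (invoked 2): VC(e1)=(0, 0, 1), own-thread bump on W0 → (1, 0, 1)
merge at e4 (invoked 5): VC(e2)=(1, 0, 1), own-thread bump on W0 → (2, 0, 1)
merge at e5 (invoked 9): VC(e4)=(2, 0, 1), VC(e6)=(0, 2, 0), own-thread bump on W0 → (3, 2, 1)
merge at e8 (invoked 13): VC(e3)=(0, 1, 0), VC(e5)=(3, 2, 1), own-thread bump on W0 → (4, 2, 1)
target: VC(e4) = (2, 0, 1)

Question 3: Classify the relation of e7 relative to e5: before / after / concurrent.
after

e7 spans [12,16], e5 spans [9,11]
resp(e5)=11 < inv(e7)=12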